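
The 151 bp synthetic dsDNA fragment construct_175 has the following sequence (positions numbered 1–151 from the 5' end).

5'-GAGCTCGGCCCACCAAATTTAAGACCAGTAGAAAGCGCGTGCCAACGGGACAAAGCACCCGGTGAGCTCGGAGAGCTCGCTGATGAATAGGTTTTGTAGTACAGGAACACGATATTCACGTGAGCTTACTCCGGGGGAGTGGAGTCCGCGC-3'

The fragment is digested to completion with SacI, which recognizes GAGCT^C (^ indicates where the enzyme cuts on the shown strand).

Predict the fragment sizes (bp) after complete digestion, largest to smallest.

SacI sites (GAGCTC) start at positions 1, 64, 73.
SacI cuts after base 5 of each site (before the last base), so after positions 5, 68, 77.
Linear molecule, 3 cuts → 4 fragments:
  1–5 → 5 bp
  6–68 → 63 bp
  69–77 → 9 bp
  78–151 → 74 bp
Sorted largest to smallest: 74, 63, 9, 5 bp.

74, 63, 9, 5 bp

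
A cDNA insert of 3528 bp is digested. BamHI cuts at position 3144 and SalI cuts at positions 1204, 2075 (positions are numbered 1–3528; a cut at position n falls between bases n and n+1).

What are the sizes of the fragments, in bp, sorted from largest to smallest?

1204, 1069, 871, 384 bp

Combined cut positions (sorted): 1204, 2075, 3144.
Linear molecule, 3 cuts → 4 fragments:
  1204 − 0 = 1204 bp
  2075 − 1204 = 871 bp
  3144 − 2075 = 1069 bp
  3528 − 3144 = 384 bp
Sorted largest to smallest: 1204, 1069, 871, 384 bp.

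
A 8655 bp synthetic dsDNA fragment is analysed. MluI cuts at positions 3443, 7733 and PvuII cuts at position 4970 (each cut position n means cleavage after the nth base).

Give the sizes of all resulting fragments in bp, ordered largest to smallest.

Combined cut positions (sorted): 3443, 4970, 7733.
Linear molecule, 3 cuts → 4 fragments:
  3443 − 0 = 3443 bp
  4970 − 3443 = 1527 bp
  7733 − 4970 = 2763 bp
  8655 − 7733 = 922 bp
Sorted largest to smallest: 3443, 2763, 1527, 922 bp.

3443, 2763, 1527, 922 bp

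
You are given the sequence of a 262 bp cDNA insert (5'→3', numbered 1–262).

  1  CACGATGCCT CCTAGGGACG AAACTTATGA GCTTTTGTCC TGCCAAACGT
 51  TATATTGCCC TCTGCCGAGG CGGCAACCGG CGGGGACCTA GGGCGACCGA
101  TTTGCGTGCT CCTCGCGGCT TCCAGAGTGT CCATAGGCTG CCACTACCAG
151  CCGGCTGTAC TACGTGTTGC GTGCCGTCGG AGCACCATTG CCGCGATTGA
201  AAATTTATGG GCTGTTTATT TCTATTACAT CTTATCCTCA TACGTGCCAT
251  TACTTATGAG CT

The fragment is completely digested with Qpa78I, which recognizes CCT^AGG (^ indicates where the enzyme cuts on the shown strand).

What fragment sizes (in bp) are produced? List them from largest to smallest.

Qpa78I sites (CCTAGG) start at positions 11, 87.
Qpa78I cuts after base 3 of each site, so after positions 13, 89.
Linear molecule, 2 cuts → 3 fragments:
  1–13 → 13 bp
  14–89 → 76 bp
  90–262 → 173 bp
Sorted largest to smallest: 173, 76, 13 bp.

173, 76, 13 bp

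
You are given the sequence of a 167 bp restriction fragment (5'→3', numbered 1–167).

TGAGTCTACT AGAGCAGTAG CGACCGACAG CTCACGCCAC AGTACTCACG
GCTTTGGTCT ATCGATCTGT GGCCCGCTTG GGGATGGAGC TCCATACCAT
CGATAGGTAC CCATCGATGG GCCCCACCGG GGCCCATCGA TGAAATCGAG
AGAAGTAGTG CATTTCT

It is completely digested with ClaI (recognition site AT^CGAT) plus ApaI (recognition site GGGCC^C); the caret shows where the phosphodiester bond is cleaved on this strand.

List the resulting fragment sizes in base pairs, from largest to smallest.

62, 38, 30, 14, 11, 9, 3 bp

ClaI sites (ATCGAT) start at positions 61, 99, 113, 136.
ClaI cuts after base 2 of each site, so after positions 62, 100, 114, 137.
ApaI sites (GGGCCC) start at positions 119, 130.
ApaI cuts after base 5 of each site (before the last base), so after positions 123, 134.
Combined cut positions: 62, 100, 114, 123, 134, 137.
Linear molecule, 6 cuts → 7 fragments:
  1–62 → 62 bp
  63–100 → 38 bp
  101–114 → 14 bp
  115–123 → 9 bp
  124–134 → 11 bp
  135–137 → 3 bp
  138–167 → 30 bp
Sorted largest to smallest: 62, 38, 30, 14, 11, 9, 3 bp.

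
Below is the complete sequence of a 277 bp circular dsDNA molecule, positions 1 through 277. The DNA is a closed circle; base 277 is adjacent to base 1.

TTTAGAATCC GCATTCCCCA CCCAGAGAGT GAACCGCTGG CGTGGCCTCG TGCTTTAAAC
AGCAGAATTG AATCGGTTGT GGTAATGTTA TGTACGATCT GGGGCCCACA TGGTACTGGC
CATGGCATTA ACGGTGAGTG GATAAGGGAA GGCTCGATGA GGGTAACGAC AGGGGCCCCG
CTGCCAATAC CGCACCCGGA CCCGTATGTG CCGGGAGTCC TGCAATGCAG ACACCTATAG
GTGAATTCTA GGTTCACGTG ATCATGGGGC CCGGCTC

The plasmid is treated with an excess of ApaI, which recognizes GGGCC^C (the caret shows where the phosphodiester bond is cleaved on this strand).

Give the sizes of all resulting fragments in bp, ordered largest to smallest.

112, 94, 71 bp

ApaI sites (GGGCCC) start at positions 102, 173, 267.
ApaI cuts after base 5 of each site (before the last base), so after positions 106, 177, 271.
Circular molecule, 3 cuts → 3 fragments:
  107–177 → 71 bp
  178–271 → 94 bp
  272–277 then 1–106 → 6 + 106 = 112 bp
Sorted largest to smallest: 112, 94, 71 bp.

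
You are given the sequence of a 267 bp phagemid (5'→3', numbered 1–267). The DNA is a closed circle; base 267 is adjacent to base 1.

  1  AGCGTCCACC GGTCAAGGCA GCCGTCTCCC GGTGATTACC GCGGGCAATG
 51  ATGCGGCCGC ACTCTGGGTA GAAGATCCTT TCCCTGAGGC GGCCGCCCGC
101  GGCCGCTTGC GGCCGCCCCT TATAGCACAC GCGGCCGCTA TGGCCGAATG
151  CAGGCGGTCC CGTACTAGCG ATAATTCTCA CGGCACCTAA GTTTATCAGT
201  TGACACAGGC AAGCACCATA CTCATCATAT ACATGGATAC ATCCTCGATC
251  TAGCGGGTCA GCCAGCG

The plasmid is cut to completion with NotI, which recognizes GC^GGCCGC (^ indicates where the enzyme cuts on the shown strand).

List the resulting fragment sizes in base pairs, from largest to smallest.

189, 36, 22, 10, 10 bp

NotI sites (GCGGCCGC) start at positions 53, 89, 99, 109, 131.
NotI cuts after base 2 of each site, so after positions 54, 90, 100, 110, 132.
Circular molecule, 5 cuts → 5 fragments:
  55–90 → 36 bp
  91–100 → 10 bp
  101–110 → 10 bp
  111–132 → 22 bp
  133–267 then 1–54 → 135 + 54 = 189 bp
Sorted largest to smallest: 189, 36, 22, 10, 10 bp.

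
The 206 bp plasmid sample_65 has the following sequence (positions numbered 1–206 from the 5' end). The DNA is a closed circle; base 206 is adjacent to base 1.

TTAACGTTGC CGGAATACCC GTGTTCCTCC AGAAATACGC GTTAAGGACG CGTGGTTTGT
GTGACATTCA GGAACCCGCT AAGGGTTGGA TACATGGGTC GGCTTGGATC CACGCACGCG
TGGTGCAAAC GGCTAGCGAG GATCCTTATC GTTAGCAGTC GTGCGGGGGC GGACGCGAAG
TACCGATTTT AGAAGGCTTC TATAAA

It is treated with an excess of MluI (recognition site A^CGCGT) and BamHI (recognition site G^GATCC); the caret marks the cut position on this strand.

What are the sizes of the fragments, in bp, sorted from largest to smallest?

103, 58, 24, 11, 10 bp

MluI sites (ACGCGT) start at positions 37, 48, 116.
MluI cuts after the first base of each site, so after positions 37, 48, 116.
BamHI sites (GGATCC) start at positions 106, 140.
BamHI cuts after the first base of each site, so after positions 106, 140.
Combined cut positions: 37, 48, 106, 116, 140.
Circular molecule, 5 cuts → 5 fragments:
  38–48 → 11 bp
  49–106 → 58 bp
  107–116 → 10 bp
  117–140 → 24 bp
  141–206 then 1–37 → 66 + 37 = 103 bp
Sorted largest to smallest: 103, 58, 24, 11, 10 bp.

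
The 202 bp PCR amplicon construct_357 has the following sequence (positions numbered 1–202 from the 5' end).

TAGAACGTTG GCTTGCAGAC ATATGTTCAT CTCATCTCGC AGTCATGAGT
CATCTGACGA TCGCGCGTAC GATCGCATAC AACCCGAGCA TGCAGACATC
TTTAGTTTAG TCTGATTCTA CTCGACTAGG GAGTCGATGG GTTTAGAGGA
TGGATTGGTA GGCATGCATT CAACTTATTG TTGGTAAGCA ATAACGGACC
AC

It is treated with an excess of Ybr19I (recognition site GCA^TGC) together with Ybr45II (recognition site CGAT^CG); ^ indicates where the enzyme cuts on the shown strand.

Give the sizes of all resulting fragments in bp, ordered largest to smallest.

74, 61, 38, 17, 12 bp

Ybr19I sites (GCATGC) start at positions 88, 162.
Ybr19I cuts after base 3 of each site, so after positions 90, 164.
Ybr45II sites (CGATCG) start at positions 58, 70.
Ybr45II cuts after base 4 of each site, so after positions 61, 73.
Combined cut positions: 61, 73, 90, 164.
Linear molecule, 4 cuts → 5 fragments:
  1–61 → 61 bp
  62–73 → 12 bp
  74–90 → 17 bp
  91–164 → 74 bp
  165–202 → 38 bp
Sorted largest to smallest: 74, 61, 38, 17, 12 bp.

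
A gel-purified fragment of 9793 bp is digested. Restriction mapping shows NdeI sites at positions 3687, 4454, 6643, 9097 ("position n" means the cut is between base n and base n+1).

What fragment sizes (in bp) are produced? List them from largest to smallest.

3687, 2454, 2189, 767, 696 bp

Linear molecule, 4 cuts → 5 fragments:
  3687 − 0 = 3687 bp
  4454 − 3687 = 767 bp
  6643 − 4454 = 2189 bp
  9097 − 6643 = 2454 bp
  9793 − 9097 = 696 bp
Sorted largest to smallest: 3687, 2454, 2189, 767, 696 bp.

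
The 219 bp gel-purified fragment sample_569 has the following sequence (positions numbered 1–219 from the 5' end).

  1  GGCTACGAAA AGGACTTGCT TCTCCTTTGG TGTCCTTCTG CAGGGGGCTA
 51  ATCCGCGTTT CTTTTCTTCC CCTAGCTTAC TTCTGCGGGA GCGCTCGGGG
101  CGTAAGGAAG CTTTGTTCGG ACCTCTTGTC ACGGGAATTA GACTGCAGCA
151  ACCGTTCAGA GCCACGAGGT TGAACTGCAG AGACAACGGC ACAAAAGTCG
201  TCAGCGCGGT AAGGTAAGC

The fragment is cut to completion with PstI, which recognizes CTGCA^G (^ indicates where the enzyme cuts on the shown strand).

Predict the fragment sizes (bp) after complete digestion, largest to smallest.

105, 42, 40, 32 bp

PstI sites (CTGCAG) start at positions 38, 143, 175.
PstI cuts after base 5 of each site (before the last base), so after positions 42, 147, 179.
Linear molecule, 3 cuts → 4 fragments:
  1–42 → 42 bp
  43–147 → 105 bp
  148–179 → 32 bp
  180–219 → 40 bp
Sorted largest to smallest: 105, 42, 40, 32 bp.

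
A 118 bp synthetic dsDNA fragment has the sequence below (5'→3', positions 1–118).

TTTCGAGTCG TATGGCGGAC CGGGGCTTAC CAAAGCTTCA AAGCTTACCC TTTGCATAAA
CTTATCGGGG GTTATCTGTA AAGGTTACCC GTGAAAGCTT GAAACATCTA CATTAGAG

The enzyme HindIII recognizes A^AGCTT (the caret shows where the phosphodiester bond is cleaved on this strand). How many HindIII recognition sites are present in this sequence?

AAGCTT occurs starting at positions 33, 41, 95.
HindIII cuts at 3 sites.

3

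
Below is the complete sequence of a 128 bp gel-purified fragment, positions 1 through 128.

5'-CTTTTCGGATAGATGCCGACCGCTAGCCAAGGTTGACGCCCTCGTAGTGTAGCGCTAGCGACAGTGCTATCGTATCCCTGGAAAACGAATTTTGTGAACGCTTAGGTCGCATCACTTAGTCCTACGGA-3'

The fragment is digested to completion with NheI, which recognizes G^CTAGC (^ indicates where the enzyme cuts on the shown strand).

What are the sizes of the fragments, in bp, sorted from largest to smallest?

74, 32, 22 bp

NheI sites (GCTAGC) start at positions 22, 54.
NheI cuts after the first base of each site, so after positions 22, 54.
Linear molecule, 2 cuts → 3 fragments:
  1–22 → 22 bp
  23–54 → 32 bp
  55–128 → 74 bp
Sorted largest to smallest: 74, 32, 22 bp.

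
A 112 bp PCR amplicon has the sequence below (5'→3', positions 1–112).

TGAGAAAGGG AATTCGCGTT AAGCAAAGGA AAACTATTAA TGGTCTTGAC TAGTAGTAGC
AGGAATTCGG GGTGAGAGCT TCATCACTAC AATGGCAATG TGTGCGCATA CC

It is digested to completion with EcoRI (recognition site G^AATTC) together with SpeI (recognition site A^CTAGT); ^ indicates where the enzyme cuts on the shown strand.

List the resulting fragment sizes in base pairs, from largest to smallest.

EcoRI sites (GAATTC) start at positions 10, 63.
EcoRI cuts after the first base of each site, so after positions 10, 63.
The SpeI site (ACTAGT) starts at position 49.
SpeI cuts after the first base of each site, so after position 49.
Combined cut positions: 10, 49, 63.
Linear molecule, 3 cuts → 4 fragments:
  1–10 → 10 bp
  11–49 → 39 bp
  50–63 → 14 bp
  64–112 → 49 bp
Sorted largest to smallest: 49, 39, 14, 10 bp.

49, 39, 14, 10 bp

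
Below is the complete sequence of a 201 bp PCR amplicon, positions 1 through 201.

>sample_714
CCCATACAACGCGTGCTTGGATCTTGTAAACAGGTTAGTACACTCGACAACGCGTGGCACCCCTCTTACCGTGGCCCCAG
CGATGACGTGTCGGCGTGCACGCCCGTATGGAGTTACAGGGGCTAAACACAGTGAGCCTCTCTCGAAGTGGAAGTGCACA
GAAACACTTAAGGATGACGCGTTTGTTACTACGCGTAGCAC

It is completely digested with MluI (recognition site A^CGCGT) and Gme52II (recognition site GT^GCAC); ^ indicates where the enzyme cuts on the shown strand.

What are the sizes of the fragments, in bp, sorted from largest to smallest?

58, 47, 41, 22, 14, 10, 9 bp

MluI sites (ACGCGT) start at positions 9, 50, 177, 191.
MluI cuts after the first base of each site, so after positions 9, 50, 177, 191.
Gme52II sites (GTGCAC) start at positions 96, 154.
Gme52II cuts after base 2 of each site, so after positions 97, 155.
Combined cut positions: 9, 50, 97, 155, 177, 191.
Linear molecule, 6 cuts → 7 fragments:
  1–9 → 9 bp
  10–50 → 41 bp
  51–97 → 47 bp
  98–155 → 58 bp
  156–177 → 22 bp
  178–191 → 14 bp
  192–201 → 10 bp
Sorted largest to smallest: 58, 47, 41, 22, 14, 10, 9 bp.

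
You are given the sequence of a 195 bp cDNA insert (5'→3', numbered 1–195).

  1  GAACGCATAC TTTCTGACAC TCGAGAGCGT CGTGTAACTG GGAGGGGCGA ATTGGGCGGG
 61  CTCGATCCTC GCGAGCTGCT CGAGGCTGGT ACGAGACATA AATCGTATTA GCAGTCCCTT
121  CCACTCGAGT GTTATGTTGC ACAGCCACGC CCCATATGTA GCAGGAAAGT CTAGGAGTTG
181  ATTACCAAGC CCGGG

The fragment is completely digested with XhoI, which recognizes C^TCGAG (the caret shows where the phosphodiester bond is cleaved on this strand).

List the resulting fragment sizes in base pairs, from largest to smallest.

XhoI sites (CTCGAG) start at positions 20, 79, 124.
XhoI cuts after the first base of each site, so after positions 20, 79, 124.
Linear molecule, 3 cuts → 4 fragments:
  1–20 → 20 bp
  21–79 → 59 bp
  80–124 → 45 bp
  125–195 → 71 bp
Sorted largest to smallest: 71, 59, 45, 20 bp.

71, 59, 45, 20 bp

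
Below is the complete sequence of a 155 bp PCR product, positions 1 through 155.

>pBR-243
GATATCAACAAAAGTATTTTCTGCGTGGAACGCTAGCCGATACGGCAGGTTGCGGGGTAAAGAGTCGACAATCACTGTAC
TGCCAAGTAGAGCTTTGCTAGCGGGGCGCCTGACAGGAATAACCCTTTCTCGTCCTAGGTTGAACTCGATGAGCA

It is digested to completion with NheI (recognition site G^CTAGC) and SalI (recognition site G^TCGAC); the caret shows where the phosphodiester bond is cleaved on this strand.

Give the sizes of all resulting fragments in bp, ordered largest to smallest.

58, 33, 32, 32 bp

NheI sites (GCTAGC) start at positions 32, 97.
NheI cuts after the first base of each site, so after positions 32, 97.
The SalI site (GTCGAC) starts at position 64.
SalI cuts after the first base of each site, so after position 64.
Combined cut positions: 32, 64, 97.
Linear molecule, 3 cuts → 4 fragments:
  1–32 → 32 bp
  33–64 → 32 bp
  65–97 → 33 bp
  98–155 → 58 bp
Sorted largest to smallest: 58, 33, 32, 32 bp.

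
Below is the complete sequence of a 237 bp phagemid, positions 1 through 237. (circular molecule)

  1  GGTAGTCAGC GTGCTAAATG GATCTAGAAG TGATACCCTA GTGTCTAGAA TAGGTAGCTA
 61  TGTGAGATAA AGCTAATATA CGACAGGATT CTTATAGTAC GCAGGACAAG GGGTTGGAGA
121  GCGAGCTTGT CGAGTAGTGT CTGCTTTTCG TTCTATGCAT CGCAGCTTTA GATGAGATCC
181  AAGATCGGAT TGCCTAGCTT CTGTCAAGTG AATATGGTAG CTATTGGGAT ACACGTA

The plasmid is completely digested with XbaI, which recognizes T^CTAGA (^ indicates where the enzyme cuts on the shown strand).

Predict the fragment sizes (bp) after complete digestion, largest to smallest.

XbaI sites (TCTAGA) start at positions 23, 44.
XbaI cuts after the first base of each site, so after positions 23, 44.
Circular molecule, 2 cuts → 2 fragments:
  24–44 → 21 bp
  45–237 then 1–23 → 193 + 23 = 216 bp
Sorted largest to smallest: 216, 21 bp.

216, 21 bp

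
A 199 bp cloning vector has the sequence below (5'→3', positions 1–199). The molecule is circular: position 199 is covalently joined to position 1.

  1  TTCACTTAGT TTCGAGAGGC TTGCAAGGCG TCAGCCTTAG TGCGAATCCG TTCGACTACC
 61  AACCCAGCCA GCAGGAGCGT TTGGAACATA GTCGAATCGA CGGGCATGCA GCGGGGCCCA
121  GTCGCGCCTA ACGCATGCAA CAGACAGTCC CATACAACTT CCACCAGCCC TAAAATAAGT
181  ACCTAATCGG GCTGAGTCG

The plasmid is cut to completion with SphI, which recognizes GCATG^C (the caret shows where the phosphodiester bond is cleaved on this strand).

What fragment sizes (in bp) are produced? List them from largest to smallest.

SphI sites (GCATGC) start at positions 104, 133.
SphI cuts after base 5 of each site (before the last base), so after positions 108, 137.
Circular molecule, 2 cuts → 2 fragments:
  109–137 → 29 bp
  138–199 then 1–108 → 62 + 108 = 170 bp
Sorted largest to smallest: 170, 29 bp.

170, 29 bp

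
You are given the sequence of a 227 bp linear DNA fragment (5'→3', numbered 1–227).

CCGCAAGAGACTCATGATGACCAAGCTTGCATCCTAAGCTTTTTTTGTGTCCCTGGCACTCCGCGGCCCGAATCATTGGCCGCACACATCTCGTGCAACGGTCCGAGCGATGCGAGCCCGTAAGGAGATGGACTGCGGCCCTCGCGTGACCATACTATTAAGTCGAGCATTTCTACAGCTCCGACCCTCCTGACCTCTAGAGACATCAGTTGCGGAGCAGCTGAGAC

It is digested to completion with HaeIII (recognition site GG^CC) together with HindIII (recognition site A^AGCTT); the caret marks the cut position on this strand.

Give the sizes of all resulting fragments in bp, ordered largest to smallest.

HaeIII sites (GGCC) start at positions 65, 78, 137.
HaeIII cuts after base 2 of each site, so after positions 66, 79, 138.
HindIII sites (AAGCTT) start at positions 23, 36.
HindIII cuts after the first base of each site, so after positions 23, 36.
Combined cut positions: 23, 36, 66, 79, 138.
Linear molecule, 5 cuts → 6 fragments:
  1–23 → 23 bp
  24–36 → 13 bp
  37–66 → 30 bp
  67–79 → 13 bp
  80–138 → 59 bp
  139–227 → 89 bp
Sorted largest to smallest: 89, 59, 30, 23, 13, 13 bp.

89, 59, 30, 23, 13, 13 bp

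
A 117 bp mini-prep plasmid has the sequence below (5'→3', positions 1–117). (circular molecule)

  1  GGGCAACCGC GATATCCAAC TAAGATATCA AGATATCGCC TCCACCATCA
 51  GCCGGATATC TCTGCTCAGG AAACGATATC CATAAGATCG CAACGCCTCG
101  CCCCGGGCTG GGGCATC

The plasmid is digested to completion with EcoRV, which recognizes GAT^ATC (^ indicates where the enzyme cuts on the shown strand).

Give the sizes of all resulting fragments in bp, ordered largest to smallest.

EcoRV sites (GATATC) start at positions 11, 24, 32, 55, 75.
EcoRV cuts after base 3 of each site, so after positions 13, 26, 34, 57, 77.
Circular molecule, 5 cuts → 5 fragments:
  14–26 → 13 bp
  27–34 → 8 bp
  35–57 → 23 bp
  58–77 → 20 bp
  78–117 then 1–13 → 40 + 13 = 53 bp
Sorted largest to smallest: 53, 23, 20, 13, 8 bp.

53, 23, 20, 13, 8 bp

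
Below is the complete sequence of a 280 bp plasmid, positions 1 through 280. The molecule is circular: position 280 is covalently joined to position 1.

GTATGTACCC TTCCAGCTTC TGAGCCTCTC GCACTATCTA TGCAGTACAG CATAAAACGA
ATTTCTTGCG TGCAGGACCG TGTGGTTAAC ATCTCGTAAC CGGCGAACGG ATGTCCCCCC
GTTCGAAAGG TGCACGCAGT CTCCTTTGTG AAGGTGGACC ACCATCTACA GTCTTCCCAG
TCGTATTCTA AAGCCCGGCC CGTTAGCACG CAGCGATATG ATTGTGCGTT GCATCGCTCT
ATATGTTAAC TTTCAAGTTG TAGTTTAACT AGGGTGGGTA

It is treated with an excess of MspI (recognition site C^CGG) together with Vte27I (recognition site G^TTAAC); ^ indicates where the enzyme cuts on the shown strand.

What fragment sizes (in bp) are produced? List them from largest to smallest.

MspI sites (CCGG) start at positions 100, 195.
MspI cuts after the first base of each site, so after positions 100, 195.
Vte27I sites (GTTAAC) start at positions 85, 245.
Vte27I cuts after the first base of each site, so after positions 85, 245.
Combined cut positions: 85, 100, 195, 245.
Circular molecule, 4 cuts → 4 fragments:
  86–100 → 15 bp
  101–195 → 95 bp
  196–245 → 50 bp
  246–280 then 1–85 → 35 + 85 = 120 bp
Sorted largest to smallest: 120, 95, 50, 15 bp.

120, 95, 50, 15 bp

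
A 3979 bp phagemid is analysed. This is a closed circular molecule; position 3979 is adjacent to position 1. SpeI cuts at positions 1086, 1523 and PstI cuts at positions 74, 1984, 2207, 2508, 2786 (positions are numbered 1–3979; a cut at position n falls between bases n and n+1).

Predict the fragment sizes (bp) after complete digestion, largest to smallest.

Combined cut positions (sorted): 74, 1086, 1523, 1984, 2207, 2508, 2786.
Circular molecule, 7 cuts → 7 fragments:
  1086 − 74 = 1012 bp
  1523 − 1086 = 437 bp
  1984 − 1523 = 461 bp
  2207 − 1984 = 223 bp
  2508 − 2207 = 301 bp
  2786 − 2508 = 278 bp
  wrap: 3979 − 2786 + 74 = 1267 bp
Sorted largest to smallest: 1267, 1012, 461, 437, 301, 278, 223 bp.

1267, 1012, 461, 437, 301, 278, 223 bp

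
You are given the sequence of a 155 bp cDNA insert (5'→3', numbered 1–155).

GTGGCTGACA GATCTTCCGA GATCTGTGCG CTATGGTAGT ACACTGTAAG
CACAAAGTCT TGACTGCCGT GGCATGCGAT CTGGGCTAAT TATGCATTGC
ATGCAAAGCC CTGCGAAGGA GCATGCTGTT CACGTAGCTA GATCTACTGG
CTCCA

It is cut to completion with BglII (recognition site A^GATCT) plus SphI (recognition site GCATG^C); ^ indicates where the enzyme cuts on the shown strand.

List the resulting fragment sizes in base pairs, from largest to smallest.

BglII sites (AGATCT) start at positions 10, 20, 140.
BglII cuts after the first base of each site, so after positions 10, 20, 140.
SphI sites (GCATGC) start at positions 72, 99, 121.
SphI cuts after base 5 of each site (before the last base), so after positions 76, 103, 125.
Combined cut positions: 10, 20, 76, 103, 125, 140.
Linear molecule, 6 cuts → 7 fragments:
  1–10 → 10 bp
  11–20 → 10 bp
  21–76 → 56 bp
  77–103 → 27 bp
  104–125 → 22 bp
  126–140 → 15 bp
  141–155 → 15 bp
Sorted largest to smallest: 56, 27, 22, 15, 15, 10, 10 bp.

56, 27, 22, 15, 15, 10, 10 bp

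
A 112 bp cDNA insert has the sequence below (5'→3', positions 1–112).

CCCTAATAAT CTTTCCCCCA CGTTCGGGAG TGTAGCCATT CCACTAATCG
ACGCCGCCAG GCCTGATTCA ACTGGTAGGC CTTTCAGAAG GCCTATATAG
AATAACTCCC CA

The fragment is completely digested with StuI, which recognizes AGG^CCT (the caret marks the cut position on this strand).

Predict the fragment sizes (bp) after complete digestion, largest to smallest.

61, 21, 18, 12 bp

StuI sites (AGGCCT) start at positions 59, 77, 89.
StuI cuts after base 3 of each site, so after positions 61, 79, 91.
Linear molecule, 3 cuts → 4 fragments:
  1–61 → 61 bp
  62–79 → 18 bp
  80–91 → 12 bp
  92–112 → 21 bp
Sorted largest to smallest: 61, 21, 18, 12 bp.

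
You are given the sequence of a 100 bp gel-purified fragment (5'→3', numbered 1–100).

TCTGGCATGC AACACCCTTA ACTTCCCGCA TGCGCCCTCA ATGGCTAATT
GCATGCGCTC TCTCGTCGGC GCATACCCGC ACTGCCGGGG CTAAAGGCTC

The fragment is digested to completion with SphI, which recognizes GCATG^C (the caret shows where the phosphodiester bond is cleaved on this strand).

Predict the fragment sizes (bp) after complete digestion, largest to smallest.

45, 23, 23, 9 bp

SphI sites (GCATGC) start at positions 5, 28, 51.
SphI cuts after base 5 of each site (before the last base), so after positions 9, 32, 55.
Linear molecule, 3 cuts → 4 fragments:
  1–9 → 9 bp
  10–32 → 23 bp
  33–55 → 23 bp
  56–100 → 45 bp
Sorted largest to smallest: 45, 23, 23, 9 bp.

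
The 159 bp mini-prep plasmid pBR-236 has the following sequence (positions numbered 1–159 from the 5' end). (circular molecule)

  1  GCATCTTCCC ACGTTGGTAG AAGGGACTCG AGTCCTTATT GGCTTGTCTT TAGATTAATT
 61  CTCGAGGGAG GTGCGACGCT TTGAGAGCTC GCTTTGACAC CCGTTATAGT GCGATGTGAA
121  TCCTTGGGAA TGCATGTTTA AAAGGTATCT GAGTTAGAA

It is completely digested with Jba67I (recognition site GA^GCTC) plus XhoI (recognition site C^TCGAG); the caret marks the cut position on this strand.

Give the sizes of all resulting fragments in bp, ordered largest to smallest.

100, 34, 25 bp

The Jba67I site (GAGCTC) starts at position 85.
Jba67I cuts after base 2 of each site, so after position 86.
XhoI sites (CTCGAG) start at positions 27, 61.
XhoI cuts after the first base of each site, so after positions 27, 61.
Combined cut positions: 27, 61, 86.
Circular molecule, 3 cuts → 3 fragments:
  28–61 → 34 bp
  62–86 → 25 bp
  87–159 then 1–27 → 73 + 27 = 100 bp
Sorted largest to smallest: 100, 34, 25 bp.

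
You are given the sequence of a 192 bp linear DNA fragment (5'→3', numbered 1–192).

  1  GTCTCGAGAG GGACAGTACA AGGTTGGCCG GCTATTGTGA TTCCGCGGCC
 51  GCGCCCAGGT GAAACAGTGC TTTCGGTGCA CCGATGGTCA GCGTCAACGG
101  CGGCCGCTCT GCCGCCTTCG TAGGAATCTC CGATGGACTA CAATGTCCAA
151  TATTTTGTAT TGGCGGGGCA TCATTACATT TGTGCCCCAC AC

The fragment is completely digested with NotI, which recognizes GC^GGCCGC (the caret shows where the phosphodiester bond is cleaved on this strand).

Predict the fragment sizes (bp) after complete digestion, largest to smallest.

91, 55, 46 bp

NotI sites (GCGGCCGC) start at positions 45, 100.
NotI cuts after base 2 of each site, so after positions 46, 101.
Linear molecule, 2 cuts → 3 fragments:
  1–46 → 46 bp
  47–101 → 55 bp
  102–192 → 91 bp
Sorted largest to smallest: 91, 55, 46 bp.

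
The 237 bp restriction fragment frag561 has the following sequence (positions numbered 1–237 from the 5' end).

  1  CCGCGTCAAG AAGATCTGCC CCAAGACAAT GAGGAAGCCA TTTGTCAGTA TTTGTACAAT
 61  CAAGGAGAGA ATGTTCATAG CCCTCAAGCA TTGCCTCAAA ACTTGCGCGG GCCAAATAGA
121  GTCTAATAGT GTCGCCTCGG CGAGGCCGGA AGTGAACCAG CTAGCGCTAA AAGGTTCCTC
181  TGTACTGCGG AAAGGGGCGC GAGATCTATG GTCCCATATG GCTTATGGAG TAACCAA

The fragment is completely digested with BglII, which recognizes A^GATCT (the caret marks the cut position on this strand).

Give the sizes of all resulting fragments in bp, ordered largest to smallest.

BglII sites (AGATCT) start at positions 12, 202.
BglII cuts after the first base of each site, so after positions 12, 202.
Linear molecule, 2 cuts → 3 fragments:
  1–12 → 12 bp
  13–202 → 190 bp
  203–237 → 35 bp
Sorted largest to smallest: 190, 35, 12 bp.

190, 35, 12 bp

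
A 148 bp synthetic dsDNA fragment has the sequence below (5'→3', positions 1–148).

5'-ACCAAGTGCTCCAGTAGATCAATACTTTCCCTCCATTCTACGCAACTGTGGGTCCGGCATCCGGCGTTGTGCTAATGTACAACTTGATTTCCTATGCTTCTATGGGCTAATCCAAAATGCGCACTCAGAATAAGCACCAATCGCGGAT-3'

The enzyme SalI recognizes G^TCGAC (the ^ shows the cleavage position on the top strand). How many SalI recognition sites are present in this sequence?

0

No occurrence of GTCGAC is present in the sequence.
SalI does not cut: 0 sites.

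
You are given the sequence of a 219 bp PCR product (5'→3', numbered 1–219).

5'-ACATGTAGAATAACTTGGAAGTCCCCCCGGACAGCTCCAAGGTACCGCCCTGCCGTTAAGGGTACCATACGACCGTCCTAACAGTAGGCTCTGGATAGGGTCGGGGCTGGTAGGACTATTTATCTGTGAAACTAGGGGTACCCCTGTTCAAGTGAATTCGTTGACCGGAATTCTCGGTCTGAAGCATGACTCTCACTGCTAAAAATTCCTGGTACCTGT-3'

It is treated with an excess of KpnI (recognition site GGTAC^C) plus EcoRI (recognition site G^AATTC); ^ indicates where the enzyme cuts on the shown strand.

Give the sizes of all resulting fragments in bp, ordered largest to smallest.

KpnI sites (GGTACC) start at positions 41, 61, 137, 211.
KpnI cuts after base 5 of each site (before the last base), so after positions 45, 65, 141, 215.
EcoRI sites (GAATTC) start at positions 154, 168.
EcoRI cuts after the first base of each site, so after positions 154, 168.
Combined cut positions: 45, 65, 141, 154, 168, 215.
Linear molecule, 6 cuts → 7 fragments:
  1–45 → 45 bp
  46–65 → 20 bp
  66–141 → 76 bp
  142–154 → 13 bp
  155–168 → 14 bp
  169–215 → 47 bp
  216–219 → 4 bp
Sorted largest to smallest: 76, 47, 45, 20, 14, 13, 4 bp.

76, 47, 45, 20, 14, 13, 4 bp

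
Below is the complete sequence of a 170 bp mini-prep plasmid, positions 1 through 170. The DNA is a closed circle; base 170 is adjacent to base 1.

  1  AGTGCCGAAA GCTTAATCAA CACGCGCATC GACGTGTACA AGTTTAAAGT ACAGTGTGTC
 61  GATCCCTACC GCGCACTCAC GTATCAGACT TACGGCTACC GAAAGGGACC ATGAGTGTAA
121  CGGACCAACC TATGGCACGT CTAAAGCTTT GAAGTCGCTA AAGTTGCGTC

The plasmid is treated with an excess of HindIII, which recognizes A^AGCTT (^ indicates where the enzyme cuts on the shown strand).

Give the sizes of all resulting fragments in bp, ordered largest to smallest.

HindIII sites (AAGCTT) start at positions 9, 144.
HindIII cuts after the first base of each site, so after positions 9, 144.
Circular molecule, 2 cuts → 2 fragments:
  10–144 → 135 bp
  145–170 then 1–9 → 26 + 9 = 35 bp
Sorted largest to smallest: 135, 35 bp.

135, 35 bp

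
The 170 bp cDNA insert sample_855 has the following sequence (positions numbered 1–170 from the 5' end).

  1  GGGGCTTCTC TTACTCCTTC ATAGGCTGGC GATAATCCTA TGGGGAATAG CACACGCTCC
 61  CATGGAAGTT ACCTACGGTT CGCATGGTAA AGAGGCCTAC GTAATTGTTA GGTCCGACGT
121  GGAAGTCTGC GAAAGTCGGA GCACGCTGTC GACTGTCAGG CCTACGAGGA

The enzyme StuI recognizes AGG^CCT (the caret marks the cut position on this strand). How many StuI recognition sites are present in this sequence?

AGGCCT occurs starting at positions 93, 158.
StuI cuts at 2 sites.

2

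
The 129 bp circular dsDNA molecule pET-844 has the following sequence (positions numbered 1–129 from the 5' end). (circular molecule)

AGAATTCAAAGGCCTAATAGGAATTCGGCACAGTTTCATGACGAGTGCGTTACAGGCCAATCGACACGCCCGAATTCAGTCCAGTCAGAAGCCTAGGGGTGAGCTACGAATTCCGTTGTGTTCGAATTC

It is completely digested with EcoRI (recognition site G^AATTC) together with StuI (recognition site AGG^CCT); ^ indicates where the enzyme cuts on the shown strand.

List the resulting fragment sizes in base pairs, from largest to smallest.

51, 36, 16, 10, 9, 7 bp

EcoRI sites (GAATTC) start at positions 2, 21, 72, 108, 124.
EcoRI cuts after the first base of each site, so after positions 2, 21, 72, 108, 124.
The StuI site (AGGCCT) starts at position 10.
StuI cuts after base 3 of each site, so after position 12.
Combined cut positions: 2, 12, 21, 72, 108, 124.
Circular molecule, 6 cuts → 6 fragments:
  3–12 → 10 bp
  13–21 → 9 bp
  22–72 → 51 bp
  73–108 → 36 bp
  109–124 → 16 bp
  125–129 then 1–2 → 5 + 2 = 7 bp
Sorted largest to smallest: 51, 36, 16, 10, 9, 7 bp.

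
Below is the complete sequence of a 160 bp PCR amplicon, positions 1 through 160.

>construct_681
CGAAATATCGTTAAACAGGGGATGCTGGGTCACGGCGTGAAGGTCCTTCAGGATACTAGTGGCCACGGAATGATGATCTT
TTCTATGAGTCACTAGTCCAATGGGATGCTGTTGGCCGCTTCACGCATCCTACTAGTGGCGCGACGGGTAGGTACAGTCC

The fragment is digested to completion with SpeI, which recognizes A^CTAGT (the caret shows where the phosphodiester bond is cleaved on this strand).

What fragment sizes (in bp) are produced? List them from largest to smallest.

SpeI sites (ACTAGT) start at positions 55, 92, 132.
SpeI cuts after the first base of each site, so after positions 55, 92, 132.
Linear molecule, 3 cuts → 4 fragments:
  1–55 → 55 bp
  56–92 → 37 bp
  93–132 → 40 bp
  133–160 → 28 bp
Sorted largest to smallest: 55, 40, 37, 28 bp.

55, 40, 37, 28 bp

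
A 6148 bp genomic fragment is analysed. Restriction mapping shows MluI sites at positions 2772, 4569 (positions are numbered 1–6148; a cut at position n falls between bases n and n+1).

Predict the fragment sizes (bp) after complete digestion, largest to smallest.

Linear molecule, 2 cuts → 3 fragments:
  2772 − 0 = 2772 bp
  4569 − 2772 = 1797 bp
  6148 − 4569 = 1579 bp
Sorted largest to smallest: 2772, 1797, 1579 bp.

2772, 1797, 1579 bp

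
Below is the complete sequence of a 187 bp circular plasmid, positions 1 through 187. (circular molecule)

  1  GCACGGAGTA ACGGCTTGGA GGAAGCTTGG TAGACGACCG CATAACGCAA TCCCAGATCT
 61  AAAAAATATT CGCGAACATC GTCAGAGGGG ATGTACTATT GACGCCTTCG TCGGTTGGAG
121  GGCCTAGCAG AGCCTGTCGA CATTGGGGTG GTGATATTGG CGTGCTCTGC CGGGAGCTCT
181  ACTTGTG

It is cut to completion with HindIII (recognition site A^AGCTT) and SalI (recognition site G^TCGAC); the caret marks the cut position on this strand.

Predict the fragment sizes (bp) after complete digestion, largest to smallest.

The HindIII site (AAGCTT) starts at position 23.
HindIII cuts after the first base of each site, so after position 23.
The SalI site (GTCGAC) starts at position 136.
SalI cuts after the first base of each site, so after position 136.
Combined cut positions: 23, 136.
Circular molecule, 2 cuts → 2 fragments:
  24–136 → 113 bp
  137–187 then 1–23 → 51 + 23 = 74 bp
Sorted largest to smallest: 113, 74 bp.

113, 74 bp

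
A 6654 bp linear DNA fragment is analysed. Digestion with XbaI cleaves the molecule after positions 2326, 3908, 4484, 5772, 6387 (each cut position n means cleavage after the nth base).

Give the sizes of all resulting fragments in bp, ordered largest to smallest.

2326, 1582, 1288, 615, 576, 267 bp

Linear molecule, 5 cuts → 6 fragments:
  2326 − 0 = 2326 bp
  3908 − 2326 = 1582 bp
  4484 − 3908 = 576 bp
  5772 − 4484 = 1288 bp
  6387 − 5772 = 615 bp
  6654 − 6387 = 267 bp
Sorted largest to smallest: 2326, 1582, 1288, 615, 576, 267 bp.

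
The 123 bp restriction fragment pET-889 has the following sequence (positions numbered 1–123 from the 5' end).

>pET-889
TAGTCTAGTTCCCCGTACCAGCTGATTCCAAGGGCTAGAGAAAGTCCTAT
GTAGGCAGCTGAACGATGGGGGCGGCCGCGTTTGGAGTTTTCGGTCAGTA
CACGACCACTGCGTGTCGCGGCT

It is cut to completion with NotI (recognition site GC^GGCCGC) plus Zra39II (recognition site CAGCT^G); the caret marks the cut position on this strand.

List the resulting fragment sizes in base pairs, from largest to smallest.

The NotI site (GCGGCCGC) starts at position 72.
NotI cuts after base 2 of each site, so after position 73.
Zra39II sites (CAGCTG) start at positions 19, 56.
Zra39II cuts after base 5 of each site (before the last base), so after positions 23, 60.
Combined cut positions: 23, 60, 73.
Linear molecule, 3 cuts → 4 fragments:
  1–23 → 23 bp
  24–60 → 37 bp
  61–73 → 13 bp
  74–123 → 50 bp
Sorted largest to smallest: 50, 37, 23, 13 bp.

50, 37, 23, 13 bp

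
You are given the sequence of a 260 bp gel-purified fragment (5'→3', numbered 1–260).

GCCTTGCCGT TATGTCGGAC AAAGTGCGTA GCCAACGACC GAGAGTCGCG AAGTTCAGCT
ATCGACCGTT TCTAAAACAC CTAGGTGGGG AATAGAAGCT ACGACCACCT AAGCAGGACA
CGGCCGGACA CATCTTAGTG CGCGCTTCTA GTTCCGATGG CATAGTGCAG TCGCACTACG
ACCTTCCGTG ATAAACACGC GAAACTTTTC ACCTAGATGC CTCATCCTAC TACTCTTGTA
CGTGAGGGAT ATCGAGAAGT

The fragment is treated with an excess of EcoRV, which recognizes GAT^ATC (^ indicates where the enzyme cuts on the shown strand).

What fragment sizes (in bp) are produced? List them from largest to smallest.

The EcoRV site (GATATC) starts at position 248.
EcoRV cuts after base 3 of each site, so after position 250.
Linear molecule, 1 cut → 2 fragments:
  1–250 → 250 bp
  251–260 → 10 bp
Sorted largest to smallest: 250, 10 bp.

250, 10 bp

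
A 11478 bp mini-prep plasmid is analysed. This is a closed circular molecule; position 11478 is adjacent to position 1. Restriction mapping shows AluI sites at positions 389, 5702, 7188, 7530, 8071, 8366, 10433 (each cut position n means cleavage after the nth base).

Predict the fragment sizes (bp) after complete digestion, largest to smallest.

5313, 2067, 1486, 1434, 541, 342, 295 bp

Circular molecule, 7 cuts → 7 fragments:
  5702 − 389 = 5313 bp
  7188 − 5702 = 1486 bp
  7530 − 7188 = 342 bp
  8071 − 7530 = 541 bp
  8366 − 8071 = 295 bp
  10433 − 8366 = 2067 bp
  wrap: 11478 − 10433 + 389 = 1434 bp
Sorted largest to smallest: 5313, 2067, 1486, 1434, 541, 342, 295 bp.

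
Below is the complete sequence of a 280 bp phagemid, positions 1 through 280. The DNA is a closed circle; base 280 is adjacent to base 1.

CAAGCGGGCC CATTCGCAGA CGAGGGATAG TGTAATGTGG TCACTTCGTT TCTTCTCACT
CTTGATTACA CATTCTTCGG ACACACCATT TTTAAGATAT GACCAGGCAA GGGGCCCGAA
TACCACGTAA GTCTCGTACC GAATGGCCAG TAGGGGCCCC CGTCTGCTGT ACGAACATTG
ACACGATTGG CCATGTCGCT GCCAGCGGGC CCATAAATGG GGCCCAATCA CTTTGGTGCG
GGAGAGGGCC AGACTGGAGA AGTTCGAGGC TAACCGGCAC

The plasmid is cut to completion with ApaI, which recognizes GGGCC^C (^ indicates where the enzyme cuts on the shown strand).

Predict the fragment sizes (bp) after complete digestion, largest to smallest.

106, 66, 53, 42, 13 bp

ApaI sites (GGGCCC) start at positions 6, 112, 154, 207, 220.
ApaI cuts after base 5 of each site (before the last base), so after positions 10, 116, 158, 211, 224.
Circular molecule, 5 cuts → 5 fragments:
  11–116 → 106 bp
  117–158 → 42 bp
  159–211 → 53 bp
  212–224 → 13 bp
  225–280 then 1–10 → 56 + 10 = 66 bp
Sorted largest to smallest: 106, 66, 53, 42, 13 bp.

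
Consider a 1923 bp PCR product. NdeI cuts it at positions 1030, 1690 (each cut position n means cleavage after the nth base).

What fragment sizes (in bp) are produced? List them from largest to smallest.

1030, 660, 233 bp

Linear molecule, 2 cuts → 3 fragments:
  1030 − 0 = 1030 bp
  1690 − 1030 = 660 bp
  1923 − 1690 = 233 bp
Sorted largest to smallest: 1030, 660, 233 bp.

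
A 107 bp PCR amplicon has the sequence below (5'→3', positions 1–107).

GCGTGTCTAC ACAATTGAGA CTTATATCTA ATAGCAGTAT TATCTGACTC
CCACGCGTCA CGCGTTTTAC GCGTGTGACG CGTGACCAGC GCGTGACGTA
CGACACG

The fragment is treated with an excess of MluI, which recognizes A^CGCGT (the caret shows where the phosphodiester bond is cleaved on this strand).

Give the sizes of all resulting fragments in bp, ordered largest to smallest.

MluI sites (ACGCGT) start at positions 53, 60, 69, 78.
MluI cuts after the first base of each site, so after positions 53, 60, 69, 78.
Linear molecule, 4 cuts → 5 fragments:
  1–53 → 53 bp
  54–60 → 7 bp
  61–69 → 9 bp
  70–78 → 9 bp
  79–107 → 29 bp
Sorted largest to smallest: 53, 29, 9, 9, 7 bp.

53, 29, 9, 9, 7 bp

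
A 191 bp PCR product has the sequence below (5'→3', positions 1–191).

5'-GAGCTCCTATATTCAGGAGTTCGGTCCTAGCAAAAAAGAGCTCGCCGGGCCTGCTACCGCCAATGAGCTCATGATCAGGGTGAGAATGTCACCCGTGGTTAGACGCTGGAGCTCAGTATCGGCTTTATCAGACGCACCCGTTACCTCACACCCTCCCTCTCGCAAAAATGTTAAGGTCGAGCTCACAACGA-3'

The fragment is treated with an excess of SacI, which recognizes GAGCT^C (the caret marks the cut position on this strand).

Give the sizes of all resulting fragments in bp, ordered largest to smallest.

70, 44, 37, 27, 8, 5 bp

SacI sites (GAGCTC) start at positions 1, 38, 65, 109, 179.
SacI cuts after base 5 of each site (before the last base), so after positions 5, 42, 69, 113, 183.
Linear molecule, 5 cuts → 6 fragments:
  1–5 → 5 bp
  6–42 → 37 bp
  43–69 → 27 bp
  70–113 → 44 bp
  114–183 → 70 bp
  184–191 → 8 bp
Sorted largest to smallest: 70, 44, 37, 27, 8, 5 bp.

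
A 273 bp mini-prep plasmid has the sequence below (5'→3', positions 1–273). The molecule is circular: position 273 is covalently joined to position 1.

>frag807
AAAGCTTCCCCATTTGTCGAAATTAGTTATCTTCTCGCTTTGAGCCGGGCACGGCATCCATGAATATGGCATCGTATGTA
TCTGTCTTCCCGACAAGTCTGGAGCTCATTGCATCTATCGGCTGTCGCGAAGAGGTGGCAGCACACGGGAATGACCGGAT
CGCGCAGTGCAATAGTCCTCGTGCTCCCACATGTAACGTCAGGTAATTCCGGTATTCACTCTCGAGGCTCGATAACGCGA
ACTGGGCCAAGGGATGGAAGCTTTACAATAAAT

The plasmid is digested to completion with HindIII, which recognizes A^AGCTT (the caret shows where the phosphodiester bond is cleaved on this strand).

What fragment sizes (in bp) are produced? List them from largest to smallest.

HindIII sites (AAGCTT) start at positions 2, 258.
HindIII cuts after the first base of each site, so after positions 2, 258.
Circular molecule, 2 cuts → 2 fragments:
  3–258 → 256 bp
  259–273 then 1–2 → 15 + 2 = 17 bp
Sorted largest to smallest: 256, 17 bp.

256, 17 bp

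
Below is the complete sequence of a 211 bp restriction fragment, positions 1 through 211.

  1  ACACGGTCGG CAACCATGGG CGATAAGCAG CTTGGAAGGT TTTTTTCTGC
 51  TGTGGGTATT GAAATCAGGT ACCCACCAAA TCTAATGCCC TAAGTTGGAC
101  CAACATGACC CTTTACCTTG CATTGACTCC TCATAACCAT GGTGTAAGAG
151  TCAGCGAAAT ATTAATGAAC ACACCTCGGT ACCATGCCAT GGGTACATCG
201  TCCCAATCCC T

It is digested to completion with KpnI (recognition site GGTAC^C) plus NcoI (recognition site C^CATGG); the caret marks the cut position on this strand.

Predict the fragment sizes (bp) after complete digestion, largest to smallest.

65, 58, 45, 24, 14, 5 bp

KpnI sites (GGTACC) start at positions 68, 178.
KpnI cuts after base 5 of each site (before the last base), so after positions 72, 182.
NcoI sites (CCATGG) start at positions 14, 137, 187.
NcoI cuts after the first base of each site, so after positions 14, 137, 187.
Combined cut positions: 14, 72, 137, 182, 187.
Linear molecule, 5 cuts → 6 fragments:
  1–14 → 14 bp
  15–72 → 58 bp
  73–137 → 65 bp
  138–182 → 45 bp
  183–187 → 5 bp
  188–211 → 24 bp
Sorted largest to smallest: 65, 58, 45, 24, 14, 5 bp.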